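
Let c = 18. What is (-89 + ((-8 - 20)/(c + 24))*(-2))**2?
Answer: 69169/9 ≈ 7685.4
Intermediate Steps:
(-89 + ((-8 - 20)/(c + 24))*(-2))**2 = (-89 + ((-8 - 20)/(18 + 24))*(-2))**2 = (-89 - 28/42*(-2))**2 = (-89 - 28*1/42*(-2))**2 = (-89 - 2/3*(-2))**2 = (-89 + 4/3)**2 = (-263/3)**2 = 69169/9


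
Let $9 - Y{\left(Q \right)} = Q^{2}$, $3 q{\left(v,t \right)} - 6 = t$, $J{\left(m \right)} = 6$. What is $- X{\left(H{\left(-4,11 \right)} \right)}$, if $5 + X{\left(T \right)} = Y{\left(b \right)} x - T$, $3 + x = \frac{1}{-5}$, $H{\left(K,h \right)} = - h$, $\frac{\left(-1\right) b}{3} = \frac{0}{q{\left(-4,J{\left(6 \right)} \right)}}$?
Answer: $\frac{114}{5} \approx 22.8$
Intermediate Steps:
$q{\left(v,t \right)} = 2 + \frac{t}{3}$
$b = 0$ ($b = - 3 \frac{0}{2 + \frac{1}{3} \cdot 6} = - 3 \frac{0}{2 + 2} = - 3 \cdot \frac{0}{4} = - 3 \cdot 0 \cdot \frac{1}{4} = \left(-3\right) 0 = 0$)
$Y{\left(Q \right)} = 9 - Q^{2}$
$x = - \frac{16}{5}$ ($x = -3 + \frac{1}{-5} = -3 - \frac{1}{5} = - \frac{16}{5} \approx -3.2$)
$X{\left(T \right)} = - \frac{169}{5} - T$ ($X{\left(T \right)} = -5 - \left(T - \left(9 - 0^{2}\right) \left(- \frac{16}{5}\right)\right) = -5 - \left(T - \left(9 - 0\right) \left(- \frac{16}{5}\right)\right) = -5 - \left(T - \left(9 + 0\right) \left(- \frac{16}{5}\right)\right) = -5 - \left(\frac{144}{5} + T\right) = - \frac{169}{5} - T$)
$- X{\left(H{\left(-4,11 \right)} \right)} = - (- \frac{169}{5} - \left(-1\right) 11) = - (- \frac{169}{5} - -11) = - (- \frac{169}{5} + 11) = \left(-1\right) \left(- \frac{114}{5}\right) = \frac{114}{5}$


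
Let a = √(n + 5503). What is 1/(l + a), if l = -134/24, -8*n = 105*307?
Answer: 804/207713 + 36*√23578/207713 ≈ 0.030484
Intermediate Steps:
n = -32235/8 (n = -105*307/8 = -⅛*32235 = -32235/8 ≈ -4029.4)
a = √23578/4 (a = √(-32235/8 + 5503) = √(11789/8) = √23578/4 ≈ 38.388)
l = -67/12 (l = -134*1/24 = -67/12 ≈ -5.5833)
1/(l + a) = 1/(-67/12 + √23578/4)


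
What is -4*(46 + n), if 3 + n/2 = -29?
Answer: 72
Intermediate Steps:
n = -64 (n = -6 + 2*(-29) = -6 - 58 = -64)
-4*(46 + n) = -4*(46 - 64) = -4*(-18) = 72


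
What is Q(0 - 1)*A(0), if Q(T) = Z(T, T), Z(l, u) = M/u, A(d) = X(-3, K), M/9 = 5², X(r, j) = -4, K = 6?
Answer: 900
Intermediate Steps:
M = 225 (M = 9*5² = 9*25 = 225)
A(d) = -4
Z(l, u) = 225/u
Q(T) = 225/T
Q(0 - 1)*A(0) = (225/(0 - 1))*(-4) = (225/(-1))*(-4) = (225*(-1))*(-4) = -225*(-4) = 900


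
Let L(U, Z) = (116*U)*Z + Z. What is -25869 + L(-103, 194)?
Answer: -2343587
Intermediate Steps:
L(U, Z) = Z + 116*U*Z (L(U, Z) = 116*U*Z + Z = Z + 116*U*Z)
-25869 + L(-103, 194) = -25869 + 194*(1 + 116*(-103)) = -25869 + 194*(1 - 11948) = -25869 + 194*(-11947) = -25869 - 2317718 = -2343587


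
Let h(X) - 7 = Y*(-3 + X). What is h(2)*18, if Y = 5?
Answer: 36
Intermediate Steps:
h(X) = -8 + 5*X (h(X) = 7 + 5*(-3 + X) = 7 + (-15 + 5*X) = -8 + 5*X)
h(2)*18 = (-8 + 5*2)*18 = (-8 + 10)*18 = 2*18 = 36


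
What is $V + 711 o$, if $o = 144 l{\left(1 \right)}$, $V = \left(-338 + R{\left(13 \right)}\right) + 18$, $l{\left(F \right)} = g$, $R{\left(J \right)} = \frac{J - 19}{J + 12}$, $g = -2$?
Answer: $- \frac{5127206}{25} \approx -2.0509 \cdot 10^{5}$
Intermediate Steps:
$R{\left(J \right)} = \frac{-19 + J}{12 + J}$
$l{\left(F \right)} = -2$
$V = - \frac{8006}{25}$ ($V = \left(-338 + \frac{-19 + 13}{12 + 13}\right) + 18 = \left(-338 + \frac{1}{25} \left(-6\right)\right) + 18 = \left(-338 - \frac{6}{25}\right) + 18 = - \frac{8456}{25} + 18 = - \frac{8006}{25} \approx -320.24$)
$o = -288$ ($o = 144 \left(-2\right) = -288$)
$V + 711 o = - \frac{8006}{25} + 711 \left(-288\right) = - \frac{8006}{25} - 204768 = - \frac{5127206}{25}$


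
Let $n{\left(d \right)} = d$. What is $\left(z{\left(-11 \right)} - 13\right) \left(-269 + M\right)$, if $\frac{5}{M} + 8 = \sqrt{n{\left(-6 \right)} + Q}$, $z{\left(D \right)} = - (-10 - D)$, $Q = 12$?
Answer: $\frac{109494}{29} + \frac{35 \sqrt{6}}{29} \approx 3778.6$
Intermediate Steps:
$z{\left(D \right)} = 10 + D$
$M = \frac{5}{-8 + \sqrt{6}}$ ($M = \frac{5}{-8 + \sqrt{-6 + 12}} = \frac{5}{-8 + \sqrt{6}} \approx -0.90082$)
$\left(z{\left(-11 \right)} - 13\right) \left(-269 + M\right) = \left(\left(10 - 11\right) - 13\right) \left(-269 - \left(\frac{20}{29} + \frac{5 \sqrt{6}}{58}\right)\right) = \left(-1 - 13\right) \left(- \frac{7821}{29} - \frac{5 \sqrt{6}}{58}\right) = - 14 \left(- \frac{7821}{29} - \frac{5 \sqrt{6}}{58}\right) = \frac{109494}{29} + \frac{35 \sqrt{6}}{29}$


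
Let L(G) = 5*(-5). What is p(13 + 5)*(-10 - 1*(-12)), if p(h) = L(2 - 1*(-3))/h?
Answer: -25/9 ≈ -2.7778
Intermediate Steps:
L(G) = -25
p(h) = -25/h
p(13 + 5)*(-10 - 1*(-12)) = (-25/(13 + 5))*(-10 - 1*(-12)) = (-25/18)*(-10 + 12) = -25*1/18*2 = -25/18*2 = -25/9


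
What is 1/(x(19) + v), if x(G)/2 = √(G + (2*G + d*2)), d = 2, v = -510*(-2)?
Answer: 255/260039 - √61/520078 ≈ 0.00096560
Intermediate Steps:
v = 1020 (v = -30*(-34) = 1020)
x(G) = 2*√(4 + 3*G) (x(G) = 2*√(G + (2*G + 2*2)) = 2*√(G + (2*G + 4)) = 2*√(G + (4 + 2*G)) = 2*√(4 + 3*G))
1/(x(19) + v) = 1/(2*√(4 + 3*19) + 1020) = 1/(2*√(4 + 57) + 1020) = 1/(2*√61 + 1020) = 1/(1020 + 2*√61)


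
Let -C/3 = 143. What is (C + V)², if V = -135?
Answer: 318096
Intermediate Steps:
C = -429 (C = -3*143 = -429)
(C + V)² = (-429 - 135)² = (-564)² = 318096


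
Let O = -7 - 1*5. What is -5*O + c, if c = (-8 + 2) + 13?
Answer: 67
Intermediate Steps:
O = -12 (O = -7 - 5 = -12)
c = 7 (c = -6 + 13 = 7)
-5*O + c = -5*(-12) + 7 = 60 + 7 = 67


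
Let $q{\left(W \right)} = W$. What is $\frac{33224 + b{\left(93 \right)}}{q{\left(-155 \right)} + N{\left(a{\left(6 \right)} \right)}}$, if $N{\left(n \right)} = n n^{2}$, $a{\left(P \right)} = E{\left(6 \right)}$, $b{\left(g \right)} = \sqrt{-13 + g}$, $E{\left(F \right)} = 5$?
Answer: $- \frac{16612}{15} - \frac{2 \sqrt{5}}{15} \approx -1107.8$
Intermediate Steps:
$a{\left(P \right)} = 5$
$N{\left(n \right)} = n^{3}$
$\frac{33224 + b{\left(93 \right)}}{q{\left(-155 \right)} + N{\left(a{\left(6 \right)} \right)}} = \frac{33224 + \sqrt{-13 + 93}}{-155 + 5^{3}} = \frac{33224 + \sqrt{80}}{-155 + 125} = \frac{33224 + 4 \sqrt{5}}{-30} = \left(33224 + 4 \sqrt{5}\right) \left(- \frac{1}{30}\right) = - \frac{16612}{15} - \frac{2 \sqrt{5}}{15}$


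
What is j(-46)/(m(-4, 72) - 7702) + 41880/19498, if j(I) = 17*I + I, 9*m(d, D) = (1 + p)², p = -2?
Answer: 1524147528/675771433 ≈ 2.2554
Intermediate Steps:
m(d, D) = ⅑ (m(d, D) = (1 - 2)²/9 = (⅑)*(-1)² = (⅑)*1 = ⅑)
j(I) = 18*I
j(-46)/(m(-4, 72) - 7702) + 41880/19498 = (18*(-46))/(⅑ - 7702) + 41880/19498 = -828/(-69317/9) + 41880*(1/19498) = -828*(-9/69317) + 20940/9749 = 7452/69317 + 20940/9749 = 1524147528/675771433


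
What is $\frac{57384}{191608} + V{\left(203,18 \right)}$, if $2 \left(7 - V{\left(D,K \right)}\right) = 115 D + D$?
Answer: $- \frac{281824244}{23951} \approx -11767.0$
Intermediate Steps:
$V{\left(D,K \right)} = 7 - 58 D$ ($V{\left(D,K \right)} = 7 - \frac{115 D + D}{2} = 7 - \frac{116 D}{2} = 7 - 58 D$)
$\frac{57384}{191608} + V{\left(203,18 \right)} = \frac{57384}{191608} + \left(7 - 11774\right) = 57384 \cdot \frac{1}{191608} + \left(7 - 11774\right) = \frac{7173}{23951} - 11767 = - \frac{281824244}{23951}$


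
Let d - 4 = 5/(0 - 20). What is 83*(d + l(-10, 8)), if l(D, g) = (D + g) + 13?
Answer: 4897/4 ≈ 1224.3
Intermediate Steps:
l(D, g) = 13 + D + g
d = 15/4 (d = 4 + 5/(0 - 20) = 4 + 5/(-20) = 4 - 1/20*5 = 4 - ¼ = 15/4 ≈ 3.7500)
83*(d + l(-10, 8)) = 83*(15/4 + (13 - 10 + 8)) = 83*(15/4 + 11) = 83*(59/4) = 4897/4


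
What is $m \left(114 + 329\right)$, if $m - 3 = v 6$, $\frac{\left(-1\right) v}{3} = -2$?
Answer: $17277$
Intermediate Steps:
$v = 6$ ($v = \left(-3\right) \left(-2\right) = 6$)
$m = 39$ ($m = 3 + 6 \cdot 6 = 3 + 36 = 39$)
$m \left(114 + 329\right) = 39 \left(114 + 329\right) = 39 \cdot 443 = 17277$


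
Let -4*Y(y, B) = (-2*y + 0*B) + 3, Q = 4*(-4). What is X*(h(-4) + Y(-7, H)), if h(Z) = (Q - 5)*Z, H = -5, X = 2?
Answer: 319/2 ≈ 159.50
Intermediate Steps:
Q = -16
Y(y, B) = -3/4 + y/2 (Y(y, B) = -((-2*y + 0*B) + 3)/4 = -((-2*y + 0) + 3)/4 = -(-2*y + 3)/4 = -(3 - 2*y)/4 = -3/4 + y/2)
h(Z) = -21*Z (h(Z) = (-16 - 5)*Z = -21*Z)
X*(h(-4) + Y(-7, H)) = 2*(-21*(-4) + (-3/4 + (1/2)*(-7))) = 2*(84 + (-3/4 - 7/2)) = 2*(84 - 17/4) = 2*(319/4) = 319/2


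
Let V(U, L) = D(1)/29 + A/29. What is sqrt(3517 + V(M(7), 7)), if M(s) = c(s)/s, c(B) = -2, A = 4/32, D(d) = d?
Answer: sqrt(47325274)/116 ≈ 59.305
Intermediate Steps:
A = 1/8 (A = 4*(1/32) = 1/8 ≈ 0.12500)
M(s) = -2/s
V(U, L) = 9/232 (V(U, L) = 1/29 + (1/8)/29 = 1*(1/29) + (1/8)*(1/29) = 1/29 + 1/232 = 9/232)
sqrt(3517 + V(M(7), 7)) = sqrt(3517 + 9/232) = sqrt(815953/232) = sqrt(47325274)/116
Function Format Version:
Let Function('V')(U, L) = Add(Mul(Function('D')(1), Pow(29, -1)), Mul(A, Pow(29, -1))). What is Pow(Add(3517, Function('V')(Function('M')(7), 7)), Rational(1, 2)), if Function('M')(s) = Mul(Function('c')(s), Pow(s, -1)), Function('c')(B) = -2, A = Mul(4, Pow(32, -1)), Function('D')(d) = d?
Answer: Mul(Rational(1, 116), Pow(47325274, Rational(1, 2))) ≈ 59.305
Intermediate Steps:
A = Rational(1, 8) (A = Mul(4, Rational(1, 32)) = Rational(1, 8) ≈ 0.12500)
Function('M')(s) = Mul(-2, Pow(s, -1))
Function('V')(U, L) = Rational(9, 232) (Function('V')(U, L) = Add(Mul(1, Pow(29, -1)), Mul(Rational(1, 8), Pow(29, -1))) = Add(Mul(1, Rational(1, 29)), Mul(Rational(1, 8), Rational(1, 29))) = Add(Rational(1, 29), Rational(1, 232)) = Rational(9, 232))
Pow(Add(3517, Function('V')(Function('M')(7), 7)), Rational(1, 2)) = Pow(Add(3517, Rational(9, 232)), Rational(1, 2)) = Pow(Rational(815953, 232), Rational(1, 2)) = Mul(Rational(1, 116), Pow(47325274, Rational(1, 2)))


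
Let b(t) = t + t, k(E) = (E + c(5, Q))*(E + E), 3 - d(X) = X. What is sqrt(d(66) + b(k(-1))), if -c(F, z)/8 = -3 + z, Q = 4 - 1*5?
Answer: I*sqrt(187) ≈ 13.675*I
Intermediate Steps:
Q = -1 (Q = 4 - 5 = -1)
c(F, z) = 24 - 8*z (c(F, z) = -8*(-3 + z) = 24 - 8*z)
d(X) = 3 - X
k(E) = 2*E*(32 + E) (k(E) = (E + (24 - 8*(-1)))*(E + E) = (E + (24 + 8))*(2*E) = (E + 32)*(2*E) = (32 + E)*(2*E) = 2*E*(32 + E))
b(t) = 2*t
sqrt(d(66) + b(k(-1))) = sqrt((3 - 1*66) + 2*(2*(-1)*(32 - 1))) = sqrt((3 - 66) + 2*(2*(-1)*31)) = sqrt(-63 + 2*(-62)) = sqrt(-63 - 124) = sqrt(-187) = I*sqrt(187)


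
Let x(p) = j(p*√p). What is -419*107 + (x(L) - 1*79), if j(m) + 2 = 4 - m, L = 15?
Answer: -44910 - 15*√15 ≈ -44968.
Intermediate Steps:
j(m) = 2 - m (j(m) = -2 + (4 - m) = 2 - m)
x(p) = 2 - p^(3/2) (x(p) = 2 - p*√p = 2 - p^(3/2))
-419*107 + (x(L) - 1*79) = -419*107 + ((2 - 15^(3/2)) - 1*79) = -44833 + ((2 - 15*√15) - 79) = -44833 + (-77 - 15*√15) = -44910 - 15*√15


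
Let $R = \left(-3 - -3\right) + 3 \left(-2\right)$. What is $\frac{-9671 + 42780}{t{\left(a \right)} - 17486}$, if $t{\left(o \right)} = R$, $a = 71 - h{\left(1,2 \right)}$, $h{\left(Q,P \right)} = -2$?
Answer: $- \frac{33109}{17492} \approx -1.8928$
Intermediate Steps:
$a = 73$ ($a = 71 - -2 = 71 + 2 = 73$)
$R = -6$ ($R = \left(-3 + 3\right) - 6 = 0 - 6 = -6$)
$t{\left(o \right)} = -6$
$\frac{-9671 + 42780}{t{\left(a \right)} - 17486} = \frac{-9671 + 42780}{-6 - 17486} = \frac{33109}{-17492} = 33109 \left(- \frac{1}{17492}\right) = - \frac{33109}{17492}$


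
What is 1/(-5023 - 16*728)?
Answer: -1/16671 ≈ -5.9984e-5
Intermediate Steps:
1/(-5023 - 16*728) = 1/(-5023 - 11648) = 1/(-16671) = -1/16671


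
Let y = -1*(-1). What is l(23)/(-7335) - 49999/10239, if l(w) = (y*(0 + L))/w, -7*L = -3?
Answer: -2186874066/447836795 ≈ -4.8832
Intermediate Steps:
L = 3/7 (L = -⅐*(-3) = 3/7 ≈ 0.42857)
y = 1
l(w) = 3/(7*w) (l(w) = (1*(0 + 3/7))/w = (1*(3/7))/w = 3/(7*w))
l(23)/(-7335) - 49999/10239 = ((3/7)/23)/(-7335) - 49999/10239 = ((3/7)*(1/23))*(-1/7335) - 49999*1/10239 = (3/161)*(-1/7335) - 49999/10239 = -1/393645 - 49999/10239 = -2186874066/447836795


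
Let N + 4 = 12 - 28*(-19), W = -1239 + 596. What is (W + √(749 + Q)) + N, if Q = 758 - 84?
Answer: -103 + √1423 ≈ -65.277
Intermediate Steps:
W = -643
N = 540 (N = -4 + (12 - 28*(-19)) = -4 + (12 + 532) = -4 + 544 = 540)
Q = 674
(W + √(749 + Q)) + N = (-643 + √(749 + 674)) + 540 = (-643 + √1423) + 540 = -103 + √1423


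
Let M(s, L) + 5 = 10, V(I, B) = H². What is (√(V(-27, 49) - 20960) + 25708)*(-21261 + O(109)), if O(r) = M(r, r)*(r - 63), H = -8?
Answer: -540664948 - 84124*I*√1306 ≈ -5.4066e+8 - 3.0401e+6*I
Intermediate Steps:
V(I, B) = 64 (V(I, B) = (-8)² = 64)
M(s, L) = 5 (M(s, L) = -5 + 10 = 5)
O(r) = -315 + 5*r (O(r) = 5*(r - 63) = 5*(-63 + r) = -315 + 5*r)
(√(V(-27, 49) - 20960) + 25708)*(-21261 + O(109)) = (√(64 - 20960) + 25708)*(-21261 + (-315 + 5*109)) = (√(-20896) + 25708)*(-21261 + (-315 + 545)) = (4*I*√1306 + 25708)*(-21261 + 230) = (25708 + 4*I*√1306)*(-21031) = -540664948 - 84124*I*√1306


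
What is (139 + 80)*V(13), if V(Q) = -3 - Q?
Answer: -3504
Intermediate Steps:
(139 + 80)*V(13) = (139 + 80)*(-3 - 1*13) = 219*(-3 - 13) = 219*(-16) = -3504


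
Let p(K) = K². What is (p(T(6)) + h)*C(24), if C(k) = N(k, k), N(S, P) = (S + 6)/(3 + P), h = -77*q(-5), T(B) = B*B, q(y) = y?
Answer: 16810/9 ≈ 1867.8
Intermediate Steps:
T(B) = B²
h = 385 (h = -77*(-5) = 385)
N(S, P) = (6 + S)/(3 + P)
C(k) = (6 + k)/(3 + k)
(p(T(6)) + h)*C(24) = ((6²)² + 385)*((6 + 24)/(3 + 24)) = (36² + 385)*(30/27) = (1296 + 385)*((1/27)*30) = 1681*(10/9) = 16810/9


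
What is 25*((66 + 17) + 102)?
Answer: 4625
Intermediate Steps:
25*((66 + 17) + 102) = 25*(83 + 102) = 25*185 = 4625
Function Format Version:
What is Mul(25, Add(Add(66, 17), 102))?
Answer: 4625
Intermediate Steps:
Mul(25, Add(Add(66, 17), 102)) = Mul(25, Add(83, 102)) = Mul(25, 185) = 4625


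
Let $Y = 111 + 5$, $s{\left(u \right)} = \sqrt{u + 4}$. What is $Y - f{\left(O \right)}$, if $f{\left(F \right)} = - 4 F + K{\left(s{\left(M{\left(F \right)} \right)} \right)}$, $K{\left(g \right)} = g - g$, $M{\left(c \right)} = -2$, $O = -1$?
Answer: $112$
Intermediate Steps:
$s{\left(u \right)} = \sqrt{4 + u}$
$K{\left(g \right)} = 0$
$Y = 116$
$f{\left(F \right)} = - 4 F$ ($f{\left(F \right)} = - 4 F + 0 = - 4 F$)
$Y - f{\left(O \right)} = 116 - \left(-4\right) \left(-1\right) = 116 - 4 = 112$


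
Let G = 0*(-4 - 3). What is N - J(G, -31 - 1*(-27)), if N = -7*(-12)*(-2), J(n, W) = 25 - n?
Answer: -193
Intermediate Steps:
G = 0 (G = 0*(-7) = 0)
N = -168 (N = 84*(-2) = -168)
N - J(G, -31 - 1*(-27)) = -168 - (25 - 1*0) = -168 - (25 + 0) = -168 - 1*25 = -168 - 25 = -193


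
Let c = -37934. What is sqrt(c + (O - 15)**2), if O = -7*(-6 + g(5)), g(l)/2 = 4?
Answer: 7*I*sqrt(757) ≈ 192.6*I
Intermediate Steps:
g(l) = 8 (g(l) = 2*4 = 8)
O = -14 (O = -7*(-6 + 8) = -7*2 = -14)
sqrt(c + (O - 15)**2) = sqrt(-37934 + (-14 - 15)**2) = sqrt(-37934 + (-29)**2) = sqrt(-37934 + 841) = sqrt(-37093) = 7*I*sqrt(757)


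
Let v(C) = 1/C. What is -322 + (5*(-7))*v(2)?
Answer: -679/2 ≈ -339.50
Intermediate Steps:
-322 + (5*(-7))*v(2) = -322 + (5*(-7))/2 = -322 - 35*½ = -322 - 35/2 = -679/2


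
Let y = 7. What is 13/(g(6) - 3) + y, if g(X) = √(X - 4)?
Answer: 10/7 - 13*√2/7 ≈ -1.1978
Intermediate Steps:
g(X) = √(-4 + X)
13/(g(6) - 3) + y = 13/(√(-4 + 6) - 3) + 7 = 13/(√2 - 3) + 7 = 13/(-3 + √2) + 7 = 7 + 13/(-3 + √2)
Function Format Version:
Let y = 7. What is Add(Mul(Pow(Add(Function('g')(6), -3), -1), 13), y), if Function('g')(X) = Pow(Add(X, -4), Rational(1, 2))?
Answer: Add(Rational(10, 7), Mul(Rational(-13, 7), Pow(2, Rational(1, 2)))) ≈ -1.1978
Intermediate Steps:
Function('g')(X) = Pow(Add(-4, X), Rational(1, 2))
Add(Mul(Pow(Add(Function('g')(6), -3), -1), 13), y) = Add(Mul(Pow(Add(Pow(Add(-4, 6), Rational(1, 2)), -3), -1), 13), 7) = Add(Mul(Pow(Add(Pow(2, Rational(1, 2)), -3), -1), 13), 7) = Add(Mul(Pow(Add(-3, Pow(2, Rational(1, 2))), -1), 13), 7) = Add(Mul(13, Pow(Add(-3, Pow(2, Rational(1, 2))), -1)), 7) = Add(7, Mul(13, Pow(Add(-3, Pow(2, Rational(1, 2))), -1)))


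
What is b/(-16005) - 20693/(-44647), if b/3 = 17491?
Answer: -670523522/238191745 ≈ -2.8151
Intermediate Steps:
b = 52473 (b = 3*17491 = 52473)
b/(-16005) - 20693/(-44647) = 52473/(-16005) - 20693/(-44647) = 52473*(-1/16005) - 20693*(-1/44647) = -17491/5335 + 20693/44647 = -670523522/238191745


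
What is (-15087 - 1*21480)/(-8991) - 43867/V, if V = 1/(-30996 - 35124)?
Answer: 2897585558023/999 ≈ 2.9005e+9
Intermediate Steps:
V = -1/66120 (V = 1/(-66120) = -1/66120 ≈ -1.5124e-5)
(-15087 - 1*21480)/(-8991) - 43867/V = (-15087 - 1*21480)/(-8991) - 43867/(-1/66120) = (-15087 - 21480)*(-1/8991) - 43867*(-66120) = -36567*(-1/8991) + 2900486040 = 4063/999 + 2900486040 = 2897585558023/999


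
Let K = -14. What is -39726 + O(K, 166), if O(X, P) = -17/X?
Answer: -556147/14 ≈ -39725.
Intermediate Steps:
-39726 + O(K, 166) = -39726 - 17/(-14) = -39726 - 17*(-1/14) = -39726 + 17/14 = -556147/14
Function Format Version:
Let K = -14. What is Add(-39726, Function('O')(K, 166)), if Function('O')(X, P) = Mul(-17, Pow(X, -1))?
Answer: Rational(-556147, 14) ≈ -39725.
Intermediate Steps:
Add(-39726, Function('O')(K, 166)) = Add(-39726, Mul(-17, Pow(-14, -1))) = Add(-39726, Mul(-17, Rational(-1, 14))) = Add(-39726, Rational(17, 14)) = Rational(-556147, 14)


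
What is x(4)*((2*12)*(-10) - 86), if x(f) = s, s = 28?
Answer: -9128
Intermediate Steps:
x(f) = 28
x(4)*((2*12)*(-10) - 86) = 28*((2*12)*(-10) - 86) = 28*(24*(-10) - 86) = 28*(-240 - 86) = 28*(-326) = -9128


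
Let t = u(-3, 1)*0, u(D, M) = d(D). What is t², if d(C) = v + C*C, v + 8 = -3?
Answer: 0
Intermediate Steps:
v = -11 (v = -8 - 3 = -11)
d(C) = -11 + C² (d(C) = -11 + C*C = -11 + C²)
u(D, M) = -11 + D²
t = 0 (t = (-11 + (-3)²)*0 = (-11 + 9)*0 = -2*0 = 0)
t² = 0² = 0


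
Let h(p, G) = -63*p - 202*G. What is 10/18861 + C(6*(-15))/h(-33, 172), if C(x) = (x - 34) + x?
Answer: 4362904/616094565 ≈ 0.0070815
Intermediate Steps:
C(x) = -34 + 2*x (C(x) = (-34 + x) + x = -34 + 2*x)
h(p, G) = -202*G - 63*p
10/18861 + C(6*(-15))/h(-33, 172) = 10/18861 + (-34 + 2*(6*(-15)))/(-202*172 - 63*(-33)) = 10*(1/18861) + (-34 + 2*(-90))/(-34744 + 2079) = 10/18861 + (-34 - 180)/(-32665) = 10/18861 - 214*(-1/32665) = 10/18861 + 214/32665 = 4362904/616094565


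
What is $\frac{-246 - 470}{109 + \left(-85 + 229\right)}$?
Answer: $- \frac{716}{253} \approx -2.83$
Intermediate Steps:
$\frac{-246 - 470}{109 + \left(-85 + 229\right)} = - \frac{716}{109 + 144} = - \frac{716}{253}$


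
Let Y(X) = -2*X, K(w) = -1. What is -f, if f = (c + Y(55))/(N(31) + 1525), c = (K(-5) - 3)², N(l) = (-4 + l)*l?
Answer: 47/1181 ≈ 0.039797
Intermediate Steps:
N(l) = l*(-4 + l)
c = 16 (c = (-1 - 3)² = (-4)² = 16)
f = -47/1181 (f = (16 - 2*55)/(31*(-4 + 31) + 1525) = (16 - 110)/(31*27 + 1525) = -94/(837 + 1525) = -94/2362 = -94*1/2362 = -47/1181 ≈ -0.039797)
-f = -1*(-47/1181) = 47/1181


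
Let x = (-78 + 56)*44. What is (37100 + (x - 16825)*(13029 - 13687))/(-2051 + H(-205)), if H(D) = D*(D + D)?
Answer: 11744894/81999 ≈ 143.23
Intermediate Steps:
x = -968 (x = -22*44 = -968)
H(D) = 2*D**2 (H(D) = D*(2*D) = 2*D**2)
(37100 + (x - 16825)*(13029 - 13687))/(-2051 + H(-205)) = (37100 + (-968 - 16825)*(13029 - 13687))/(-2051 + 2*(-205)**2) = (37100 - 17793*(-658))/(-2051 + 2*42025) = (37100 + 11707794)/(-2051 + 84050) = 11744894/81999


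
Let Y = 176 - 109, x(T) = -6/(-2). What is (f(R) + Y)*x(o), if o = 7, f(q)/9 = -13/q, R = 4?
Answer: 453/4 ≈ 113.25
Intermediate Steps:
f(q) = -117/q (f(q) = 9*(-13/q) = -117/q)
x(T) = 3 (x(T) = -6*(-1)/2 = -2*(-3/2) = 3)
Y = 67
(f(R) + Y)*x(o) = (-117/4 + 67)*3 = (151/4)*3 = 453/4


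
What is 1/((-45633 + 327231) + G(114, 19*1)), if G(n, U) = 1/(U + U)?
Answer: 38/10700725 ≈ 3.5512e-6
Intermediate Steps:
G(n, U) = 1/(2*U)
1/((-45633 + 327231) + G(114, 19*1)) = 1/((-45633 + 327231) + 1/(2*((19*1)))) = 1/(281598 + (1/2)/19) = 1/(281598 + (1/2)*(1/19)) = 1/(281598 + 1/38) = 1/(10700725/38) = 38/10700725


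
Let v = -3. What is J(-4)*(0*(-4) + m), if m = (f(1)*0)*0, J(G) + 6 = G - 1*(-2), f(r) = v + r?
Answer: 0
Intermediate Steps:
f(r) = -3 + r
J(G) = -4 + G (J(G) = -6 + (G - 1*(-2)) = -6 + (G + 2) = -6 + (2 + G) = -4 + G)
m = 0 (m = ((-3 + 1)*0)*0 = -2*0*0 = 0*0 = 0)
J(-4)*(0*(-4) + m) = (-4 - 4)*(0*(-4) + 0) = -8*(0 + 0) = -8*0 = 0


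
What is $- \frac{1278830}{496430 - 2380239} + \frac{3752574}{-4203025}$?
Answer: $- \frac{1694178213616}{7917696322225} \approx -0.21397$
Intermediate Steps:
$- \frac{1278830}{496430 - 2380239} + \frac{3752574}{-4203025} = - \frac{1278830}{496430 - 2380239} + 3752574 \left(- \frac{1}{4203025}\right) = - \frac{1278830}{-1883809} - \frac{3752574}{4203025} = \left(-1278830\right) \left(- \frac{1}{1883809}\right) - \frac{3752574}{4203025} = \frac{1278830}{1883809} - \frac{3752574}{4203025} = - \frac{1694178213616}{7917696322225}$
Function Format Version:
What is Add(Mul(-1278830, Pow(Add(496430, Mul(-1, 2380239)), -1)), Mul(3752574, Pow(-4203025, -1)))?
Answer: Rational(-1694178213616, 7917696322225) ≈ -0.21397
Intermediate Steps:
Add(Mul(-1278830, Pow(Add(496430, Mul(-1, 2380239)), -1)), Mul(3752574, Pow(-4203025, -1))) = Add(Mul(-1278830, Pow(Add(496430, -2380239), -1)), Mul(3752574, Rational(-1, 4203025))) = Add(Mul(-1278830, Pow(-1883809, -1)), Rational(-3752574, 4203025)) = Add(Mul(-1278830, Rational(-1, 1883809)), Rational(-3752574, 4203025)) = Add(Rational(1278830, 1883809), Rational(-3752574, 4203025)) = Rational(-1694178213616, 7917696322225)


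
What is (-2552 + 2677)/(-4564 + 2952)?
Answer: -125/1612 ≈ -0.077543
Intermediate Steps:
(-2552 + 2677)/(-4564 + 2952) = 125/(-1612) = 125*(-1/1612) = -125/1612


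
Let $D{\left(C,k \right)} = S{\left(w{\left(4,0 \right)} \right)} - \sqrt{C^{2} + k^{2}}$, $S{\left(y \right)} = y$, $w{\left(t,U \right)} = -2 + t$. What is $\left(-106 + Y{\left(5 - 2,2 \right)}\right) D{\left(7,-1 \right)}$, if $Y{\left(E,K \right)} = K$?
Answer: $-208 + 520 \sqrt{2} \approx 527.39$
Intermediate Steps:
$D{\left(C,k \right)} = 2 - \sqrt{C^{2} + k^{2}}$ ($D{\left(C,k \right)} = \left(-2 + 4\right) - \sqrt{C^{2} + k^{2}} = 2 - \sqrt{C^{2} + k^{2}}$)
$\left(-106 + Y{\left(5 - 2,2 \right)}\right) D{\left(7,-1 \right)} = \left(-106 + 2\right) \left(2 - \sqrt{7^{2} + \left(-1\right)^{2}}\right) = - 104 \left(2 - \sqrt{49 + 1}\right) = - 104 \left(2 - \sqrt{50}\right) = - 104 \left(2 - 5 \sqrt{2}\right) = -208 + 520 \sqrt{2}$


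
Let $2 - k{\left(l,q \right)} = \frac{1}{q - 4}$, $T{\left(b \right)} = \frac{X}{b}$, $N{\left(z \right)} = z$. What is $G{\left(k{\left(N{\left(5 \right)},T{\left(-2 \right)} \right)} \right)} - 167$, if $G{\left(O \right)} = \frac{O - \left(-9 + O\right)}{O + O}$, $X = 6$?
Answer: $- \frac{1649}{10} \approx -164.9$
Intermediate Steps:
$T{\left(b \right)} = \frac{6}{b}$
$k{\left(l,q \right)} = 2 - \frac{1}{-4 + q}$ ($k{\left(l,q \right)} = 2 - \frac{1}{q - 4} = 2 - \frac{1}{-4 + q}$)
$G{\left(O \right)} = \frac{9}{2 O}$
$G{\left(k{\left(N{\left(5 \right)},T{\left(-2 \right)} \right)} \right)} - 167 = \frac{9}{2 \frac{-9 + 2 \frac{6}{-2}}{-4 + \frac{6}{-2}}} - 167 = \frac{9}{2 \frac{-9 + 2 \cdot 6 \left(- \frac{1}{2}\right)}{-4 + 6 \left(- \frac{1}{2}\right)}} - 167 = \frac{9}{2 \frac{-9 + 2 \left(-3\right)}{-4 - 3}} - 167 = \frac{9}{2 \frac{-9 - 6}{-7}} - 167 = \frac{9}{2 \left(\left(- \frac{1}{7}\right) \left(-15\right)\right)} - 167 = \frac{9}{2 \cdot \frac{15}{7}} - 167 = \frac{9}{2} \cdot \frac{7}{15} - 167 = \frac{21}{10} - 167 = - \frac{1649}{10}$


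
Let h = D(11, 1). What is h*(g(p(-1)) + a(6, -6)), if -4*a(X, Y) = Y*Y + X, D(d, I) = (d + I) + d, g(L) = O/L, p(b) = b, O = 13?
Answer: -1081/2 ≈ -540.50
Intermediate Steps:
g(L) = 13/L
D(d, I) = I + 2*d (D(d, I) = (I + d) + d = I + 2*d)
a(X, Y) = -X/4 - Y²/4 (a(X, Y) = -(Y*Y + X)/4 = -(Y² + X)/4 = -(X + Y²)/4 = -X/4 - Y²/4)
h = 23 (h = 1 + 2*11 = 1 + 22 = 23)
h*(g(p(-1)) + a(6, -6)) = 23*(13/(-1) + (-¼*6 - ¼*(-6)²)) = 23*(13*(-1) + (-3/2 - ¼*36)) = 23*(-13 + (-3/2 - 9)) = 23*(-13 - 21/2) = 23*(-47/2) = -1081/2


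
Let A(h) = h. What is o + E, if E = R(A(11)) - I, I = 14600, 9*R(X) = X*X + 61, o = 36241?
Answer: 194951/9 ≈ 21661.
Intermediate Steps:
R(X) = 61/9 + X²/9 (R(X) = (X*X + 61)/9 = (X² + 61)/9 = (61 + X²)/9 = 61/9 + X²/9)
E = -131218/9 (E = (61/9 + (⅑)*11²) - 1*14600 = (61/9 + (⅑)*121) - 14600 = (61/9 + 121/9) - 14600 = 182/9 - 14600 = -131218/9 ≈ -14580.)
o + E = 36241 - 131218/9 = 194951/9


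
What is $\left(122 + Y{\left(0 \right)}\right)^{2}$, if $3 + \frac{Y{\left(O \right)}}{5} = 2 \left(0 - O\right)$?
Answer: $11449$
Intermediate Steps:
$Y{\left(O \right)} = -15 - 10 O$ ($Y{\left(O \right)} = -15 + 5 \cdot 2 \left(0 - O\right) = -15 + 5 \cdot 2 \left(- O\right) = -15 + 5 \left(- 2 O\right) = -15 - 10 O$)
$\left(122 + Y{\left(0 \right)}\right)^{2} = \left(122 - 15\right)^{2} = 107^{2} = 11449$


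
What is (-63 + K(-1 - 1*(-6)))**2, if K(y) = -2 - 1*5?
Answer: 4900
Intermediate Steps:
K(y) = -7 (K(y) = -2 - 5 = -7)
(-63 + K(-1 - 1*(-6)))**2 = (-63 - 7)**2 = (-70)**2 = 4900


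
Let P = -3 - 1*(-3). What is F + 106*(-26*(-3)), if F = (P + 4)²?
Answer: 8284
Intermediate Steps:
P = 0 (P = -3 + 3 = 0)
F = 16 (F = (0 + 4)² = 4² = 16)
F + 106*(-26*(-3)) = 16 + 106*(-26*(-3)) = 16 + 106*78 = 16 + 8268 = 8284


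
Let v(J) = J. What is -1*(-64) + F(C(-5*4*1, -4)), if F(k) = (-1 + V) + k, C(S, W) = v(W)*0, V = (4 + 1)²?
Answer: 88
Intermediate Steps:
V = 25 (V = 5² = 25)
C(S, W) = 0 (C(S, W) = W*0 = 0)
F(k) = 24 + k (F(k) = (-1 + 25) + k = 24 + k)
-1*(-64) + F(C(-5*4*1, -4)) = -1*(-64) + (24 + 0) = 64 + 24 = 88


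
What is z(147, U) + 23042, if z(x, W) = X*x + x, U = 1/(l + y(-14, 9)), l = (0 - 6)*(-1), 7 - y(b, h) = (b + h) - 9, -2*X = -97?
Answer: 60637/2 ≈ 30319.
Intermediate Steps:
X = 97/2 (X = -1/2*(-97) = 97/2 ≈ 48.500)
y(b, h) = 16 - b - h (y(b, h) = 7 - ((b + h) - 9) = 7 - (-9 + b + h) = 7 + (9 - b - h) = 16 - b - h)
l = 6 (l = -6*(-1) = 6)
U = 1/27 (U = 1/(6 + (16 - 1*(-14) - 1*9)) = 1/(6 + (16 + 14 - 9)) = 1/(6 + 21) = 1/27 ≈ 0.037037)
z(x, W) = 99*x/2 (z(x, W) = 97*x/2 + x = 99*x/2)
z(147, U) + 23042 = (99/2)*147 + 23042 = 14553/2 + 23042 = 60637/2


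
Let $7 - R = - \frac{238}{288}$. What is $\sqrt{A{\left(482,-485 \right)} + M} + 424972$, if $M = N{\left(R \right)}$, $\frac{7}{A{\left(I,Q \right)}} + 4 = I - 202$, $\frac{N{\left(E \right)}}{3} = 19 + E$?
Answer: $424972 + \frac{\sqrt{6132513}}{276} \approx 4.2498 \cdot 10^{5}$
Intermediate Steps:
$R = \frac{1127}{144}$ ($R = 7 - - \frac{238}{288} = 7 - \left(-238\right) \frac{1}{288} = 7 - - \frac{119}{144} = 7 + \frac{119}{144} = \frac{1127}{144} \approx 7.8264$)
$N{\left(E \right)} = 57 + 3 E$ ($N{\left(E \right)} = 3 \left(19 + E\right) = 57 + 3 E$)
$A{\left(I,Q \right)} = \frac{7}{-206 + I}$ ($A{\left(I,Q \right)} = \frac{7}{-4 + \left(I - 202\right)} = \frac{7}{-4 + \left(-202 + I\right)} = \frac{7}{-206 + I}$)
$M = \frac{3863}{48}$ ($M = 57 + 3 \cdot \frac{1127}{144} = 57 + \frac{1127}{48} = \frac{3863}{48} \approx 80.479$)
$\sqrt{A{\left(482,-485 \right)} + M} + 424972 = \sqrt{\frac{7}{-206 + 482} + \frac{3863}{48}} + 424972 = \sqrt{\frac{7}{276} + \frac{3863}{48}} + 424972 = \sqrt{\frac{88877}{1104}} + 424972 = \frac{\sqrt{6132513}}{276} + 424972 = 424972 + \frac{\sqrt{6132513}}{276}$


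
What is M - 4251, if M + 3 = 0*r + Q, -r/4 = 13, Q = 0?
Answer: -4254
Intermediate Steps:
r = -52 (r = -4*13 = -52)
M = -3 (M = -3 + (0*(-52) + 0) = -3 + (0 + 0) = -3 + 0 = -3)
M - 4251 = -3 - 4251 = -4254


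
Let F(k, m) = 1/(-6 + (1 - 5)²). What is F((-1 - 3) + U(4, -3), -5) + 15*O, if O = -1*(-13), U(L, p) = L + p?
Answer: 1951/10 ≈ 195.10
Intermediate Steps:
O = 13
F(k, m) = ⅒ (F(k, m) = 1/(-6 + (-4)²) = 1/(-6 + 16) = 1/10 = ⅒)
F((-1 - 3) + U(4, -3), -5) + 15*O = ⅒ + 15*13 = ⅒ + 195 = 1951/10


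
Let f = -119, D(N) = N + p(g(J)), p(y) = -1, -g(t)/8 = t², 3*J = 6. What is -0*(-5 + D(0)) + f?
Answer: -119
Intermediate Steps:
J = 2 (J = (⅓)*6 = 2)
g(t) = -8*t²
D(N) = -1 + N (D(N) = N - 1 = -1 + N)
-0*(-5 + D(0)) + f = -0*(-5 + (-1 + 0)) - 119 = -0*(-5 - 1) - 119 = -0*(-6) - 119 = -96*0 - 119 = 0 - 119 = -119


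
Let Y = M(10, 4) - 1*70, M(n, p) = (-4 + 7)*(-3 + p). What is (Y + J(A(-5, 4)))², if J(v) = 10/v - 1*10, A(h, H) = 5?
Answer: 5625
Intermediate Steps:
M(n, p) = -9 + 3*p (M(n, p) = 3*(-3 + p) = -9 + 3*p)
Y = -67 (Y = (-9 + 3*4) - 1*70 = (-9 + 12) - 70 = 3 - 70 = -67)
J(v) = -10 + 10/v (J(v) = 10/v - 10 = -10 + 10/v)
(Y + J(A(-5, 4)))² = (-67 + (-10 + 10/5))² = (-67 + (-10 + 10*(⅕)))² = (-67 + (-10 + 2))² = (-67 - 8)² = (-75)² = 5625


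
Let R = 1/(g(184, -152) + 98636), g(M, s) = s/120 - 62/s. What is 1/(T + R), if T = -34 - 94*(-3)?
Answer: 112444061/27886128268 ≈ 0.0040323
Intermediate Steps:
g(M, s) = -62/s + s/120 (g(M, s) = s*(1/120) - 62/s = s/120 - 62/s = -62/s + s/120)
T = 248 (T = -34 + 282 = 248)
R = 1140/112444061 (R = 1/((-62/(-152) + (1/120)*(-152)) + 98636) = 1/((-62*(-1/152) - 19/15) + 98636) = 1/((31/76 - 19/15) + 98636) = 1/(-979/1140 + 98636) = 1/(112444061/1140) = 1140/112444061 ≈ 1.0138e-5)
1/(T + R) = 1/(248 + 1140/112444061) = 1/(27886128268/112444061) = 112444061/27886128268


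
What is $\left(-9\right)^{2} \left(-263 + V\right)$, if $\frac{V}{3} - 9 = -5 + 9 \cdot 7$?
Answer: $-5022$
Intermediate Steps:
$V = 201$ ($V = 27 + 3 \left(-5 + 9 \cdot 7\right) = 27 + 3 \left(-5 + 63\right) = 27 + 3 \cdot 58 = 27 + 174 = 201$)
$\left(-9\right)^{2} \left(-263 + V\right) = \left(-9\right)^{2} \left(-263 + 201\right) = 81 \left(-62\right) = -5022$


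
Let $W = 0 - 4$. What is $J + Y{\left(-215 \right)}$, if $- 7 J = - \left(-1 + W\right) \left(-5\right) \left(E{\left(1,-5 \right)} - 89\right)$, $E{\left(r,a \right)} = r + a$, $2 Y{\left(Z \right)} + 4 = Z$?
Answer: $- \frac{6183}{14} \approx -441.64$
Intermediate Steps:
$W = -4$ ($W = 0 - 4 = -4$)
$Y{\left(Z \right)} = -2 + \frac{Z}{2}$
$E{\left(r,a \right)} = a + r$
$J = - \frac{2325}{7}$ ($J = - \frac{\left(-1\right) \left(-1 - 4\right) \left(-5\right) \left(\left(-5 + 1\right) - 89\right)}{7} = - \frac{\left(-1\right) \left(-5\right) \left(-5\right) \left(-4 - 89\right)}{7} = - \frac{\left(-1\right) 25 \left(-93\right)}{7} = - \frac{\left(-1\right) \left(-2325\right)}{7} = \left(- \frac{1}{7}\right) 2325 = - \frac{2325}{7} \approx -332.14$)
$J + Y{\left(-215 \right)} = - \frac{2325}{7} + \left(-2 + \frac{1}{2} \left(-215\right)\right) = - \frac{2325}{7} - \frac{219}{2} = - \frac{6183}{14}$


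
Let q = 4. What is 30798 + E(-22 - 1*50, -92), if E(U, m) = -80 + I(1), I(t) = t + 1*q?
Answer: 30723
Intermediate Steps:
I(t) = 4 + t (I(t) = t + 1*4 = t + 4 = 4 + t)
E(U, m) = -75 (E(U, m) = -80 + (4 + 1) = -80 + 5 = -75)
30798 + E(-22 - 1*50, -92) = 30798 - 75 = 30723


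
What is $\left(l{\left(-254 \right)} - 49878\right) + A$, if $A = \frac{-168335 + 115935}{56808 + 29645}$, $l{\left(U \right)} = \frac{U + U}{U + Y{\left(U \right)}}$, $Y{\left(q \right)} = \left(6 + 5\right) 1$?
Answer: $- \frac{1047809779438}{21008079} \approx -49877.0$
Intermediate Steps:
$Y{\left(q \right)} = 11$ ($Y{\left(q \right)} = 11 \cdot 1 = 11$)
$l{\left(U \right)} = \frac{2 U}{11 + U}$ ($l{\left(U \right)} = \frac{U + U}{U + 11} = \frac{2 U}{11 + U}$)
$A = - \frac{52400}{86453} \approx -0.60611$
$\left(l{\left(-254 \right)} - 49878\right) + A = \left(2 \left(-254\right) \frac{1}{11 - 254} - 49878\right) - \frac{52400}{86453} = \left(2 \left(-254\right) \frac{1}{-243} - 49878\right) - \frac{52400}{86453} = \left(2 \left(-254\right) \left(- \frac{1}{243}\right) - 49878\right) - \frac{52400}{86453} = \left(\frac{508}{243} - 49878\right) - \frac{52400}{86453} = - \frac{12119846}{243} - \frac{52400}{86453} = - \frac{1047809779438}{21008079}$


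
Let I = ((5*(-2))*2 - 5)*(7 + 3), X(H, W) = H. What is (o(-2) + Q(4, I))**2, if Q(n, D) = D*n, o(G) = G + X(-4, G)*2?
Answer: 1020100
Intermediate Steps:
o(G) = -8 + G (o(G) = G - 4*2 = G - 8 = -8 + G)
I = -250 (I = (-10*2 - 5)*10 = (-20 - 5)*10 = -25*10 = -250)
(o(-2) + Q(4, I))**2 = ((-8 - 2) - 250*4)**2 = (-10 - 1000)**2 = (-1010)**2 = 1020100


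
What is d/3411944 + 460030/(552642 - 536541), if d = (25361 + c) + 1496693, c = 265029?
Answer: 84124759037/2891353176 ≈ 29.095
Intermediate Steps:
d = 1787083 (d = (25361 + 265029) + 1496693 = 290390 + 1496693 = 1787083)
d/3411944 + 460030/(552642 - 536541) = 1787083/3411944 + 460030/(552642 - 536541) = 1787083*(1/3411944) + 460030/16101 = 94057/179576 + 460030*(1/16101) = 94057/179576 + 460030/16101 = 84124759037/2891353176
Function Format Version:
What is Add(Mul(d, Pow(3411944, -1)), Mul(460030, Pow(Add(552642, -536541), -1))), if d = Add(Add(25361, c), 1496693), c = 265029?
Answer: Rational(84124759037, 2891353176) ≈ 29.095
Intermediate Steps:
d = 1787083 (d = Add(Add(25361, 265029), 1496693) = Add(290390, 1496693) = 1787083)
Add(Mul(d, Pow(3411944, -1)), Mul(460030, Pow(Add(552642, -536541), -1))) = Add(Mul(1787083, Pow(3411944, -1)), Mul(460030, Pow(Add(552642, -536541), -1))) = Add(Mul(1787083, Rational(1, 3411944)), Mul(460030, Pow(16101, -1))) = Add(Rational(94057, 179576), Mul(460030, Rational(1, 16101))) = Add(Rational(94057, 179576), Rational(460030, 16101)) = Rational(84124759037, 2891353176)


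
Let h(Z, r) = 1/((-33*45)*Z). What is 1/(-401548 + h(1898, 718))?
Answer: -2818530/1131775084441 ≈ -2.4904e-6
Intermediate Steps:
h(Z, r) = -1/(1485*Z) (h(Z, r) = 1/(-1485*Z) = -1/(1485*Z))
1/(-401548 + h(1898, 718)) = 1/(-401548 - 1/1485/1898) = 1/(-401548 - 1/1485*1/1898) = 1/(-401548 - 1/2818530) = 1/(-1131775084441/2818530) = -2818530/1131775084441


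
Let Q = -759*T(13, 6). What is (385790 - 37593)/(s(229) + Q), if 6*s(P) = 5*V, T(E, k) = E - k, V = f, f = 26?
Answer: -1044591/15874 ≈ -65.805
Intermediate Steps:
V = 26
s(P) = 65/3 (s(P) = (5*26)/6 = (1/6)*130 = 65/3)
Q = -5313 (Q = -759*(13 - 1*6) = -759*(13 - 6) = -759*7 = -5313)
(385790 - 37593)/(s(229) + Q) = (385790 - 37593)/(65/3 - 5313) = 348197/(-15874/3) = 348197*(-3/15874) = -1044591/15874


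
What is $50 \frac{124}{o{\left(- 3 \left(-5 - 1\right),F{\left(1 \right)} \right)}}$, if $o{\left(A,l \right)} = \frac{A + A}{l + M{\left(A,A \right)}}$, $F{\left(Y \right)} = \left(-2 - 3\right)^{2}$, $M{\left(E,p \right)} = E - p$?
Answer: $\frac{38750}{9} \approx 4305.6$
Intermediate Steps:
$F{\left(Y \right)} = 25$ ($F{\left(Y \right)} = \left(-5\right)^{2} = 25$)
$o{\left(A,l \right)} = \frac{2 A}{l}$ ($o{\left(A,l \right)} = \frac{A + A}{l + \left(A - A\right)} = \frac{2 A}{l + 0} = \frac{2 A}{l}$)
$50 \frac{124}{o{\left(- 3 \left(-5 - 1\right),F{\left(1 \right)} \right)}} = 50 \frac{124}{2 \left(- 3 \left(-5 - 1\right)\right) \frac{1}{25}} = 50 \frac{124}{2 \left(\left(-3\right) \left(-6\right)\right) \frac{1}{25}} = 50 \frac{124}{2 \cdot 18 \cdot \frac{1}{25}} = 50 \frac{124}{\frac{36}{25}} = 50 \cdot 124 \cdot \frac{25}{36} = 50 \cdot \frac{775}{9} = \frac{38750}{9}$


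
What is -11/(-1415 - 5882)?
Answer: 11/7297 ≈ 0.0015075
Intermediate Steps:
-11/(-1415 - 5882) = -11/(-7297) = -11*(-1/7297) = 11/7297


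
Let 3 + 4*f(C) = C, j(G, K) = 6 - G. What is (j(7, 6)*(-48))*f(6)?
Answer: 36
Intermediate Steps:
f(C) = -¾ + C/4
(j(7, 6)*(-48))*f(6) = ((6 - 1*7)*(-48))*(-¾ + (¼)*6) = ((6 - 7)*(-48))*(-¾ + 3/2) = -1*(-48)*(¾) = 48*(¾) = 36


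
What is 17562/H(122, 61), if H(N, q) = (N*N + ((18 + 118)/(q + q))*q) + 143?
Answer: 17562/15095 ≈ 1.1634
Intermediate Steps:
H(N, q) = 211 + N**2 (H(N, q) = (N**2 + (136/((2*q)))*q) + 143 = (N**2 + (136*(1/(2*q)))*q) + 143 = (N**2 + (68/q)*q) + 143 = (N**2 + 68) + 143 = (68 + N**2) + 143 = 211 + N**2)
17562/H(122, 61) = 17562/(211 + 122**2) = 17562/(211 + 14884) = 17562/15095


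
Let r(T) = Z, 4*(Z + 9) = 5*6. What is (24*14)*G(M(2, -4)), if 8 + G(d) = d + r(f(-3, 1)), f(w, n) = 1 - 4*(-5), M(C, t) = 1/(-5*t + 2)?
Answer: -34944/11 ≈ -3176.7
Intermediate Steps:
M(C, t) = 1/(2 - 5*t)
f(w, n) = 21 (f(w, n) = 1 + 20 = 21)
Z = -3/2 (Z = -9 + (5*6)/4 = -9 + (¼)*30 = -9 + 15/2 = -3/2 ≈ -1.5000)
r(T) = -3/2
G(d) = -19/2 + d (G(d) = -8 + (d - 3/2) = -8 + (-3/2 + d) = -19/2 + d)
(24*14)*G(M(2, -4)) = (24*14)*(-19/2 - 1/(-2 + 5*(-4))) = 336*(-19/2 - 1/(-2 - 20)) = 336*(-19/2 - 1/(-22)) = 336*(-19/2 - 1*(-1/22)) = 336*(-19/2 + 1/22) = 336*(-104/11) = -34944/11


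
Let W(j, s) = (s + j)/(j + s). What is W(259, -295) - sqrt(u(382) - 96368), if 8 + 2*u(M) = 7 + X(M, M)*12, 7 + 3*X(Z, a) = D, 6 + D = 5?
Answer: 1 - I*sqrt(385538)/2 ≈ 1.0 - 310.46*I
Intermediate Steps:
D = -1 (D = -6 + 5 = -1)
X(Z, a) = -8/3 (X(Z, a) = -7/3 + (1/3)*(-1) = -7/3 - 1/3 = -8/3)
W(j, s) = 1 (W(j, s) = (j + s)/(j + s) = 1)
u(M) = -33/2 (u(M) = -4 + (7 - 8/3*12)/2 = -4 + (7 - 32)/2 = -4 + (1/2)*(-25) = -4 - 25/2 = -33/2)
W(259, -295) - sqrt(u(382) - 96368) = 1 - sqrt(-33/2 - 96368) = 1 - sqrt(-192769/2) = 1 - I*sqrt(385538)/2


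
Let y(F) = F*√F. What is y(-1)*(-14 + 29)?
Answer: -15*I ≈ -15.0*I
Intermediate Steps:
y(F) = F^(3/2)
y(-1)*(-14 + 29) = (-1)^(3/2)*(-14 + 29) = -I*15 = -15*I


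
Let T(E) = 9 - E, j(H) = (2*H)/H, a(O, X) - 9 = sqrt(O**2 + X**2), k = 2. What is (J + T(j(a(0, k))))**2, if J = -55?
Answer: 2304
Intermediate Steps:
a(O, X) = 9 + sqrt(O**2 + X**2)
j(H) = 2
(J + T(j(a(0, k))))**2 = (-55 + (9 - 1*2))**2 = (-55 + (9 - 2))**2 = (-55 + 7)**2 = (-48)**2 = 2304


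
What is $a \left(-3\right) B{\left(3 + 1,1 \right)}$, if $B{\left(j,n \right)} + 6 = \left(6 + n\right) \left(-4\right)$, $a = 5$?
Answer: $510$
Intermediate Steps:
$B{\left(j,n \right)} = -30 - 4 n$ ($B{\left(j,n \right)} = -6 + \left(6 + n\right) \left(-4\right) = -6 - \left(24 + 4 n\right) = -30 - 4 n$)
$a \left(-3\right) B{\left(3 + 1,1 \right)} = 5 \left(-3\right) \left(-30 - 4\right) = - 15 \left(-30 - 4\right) = \left(-15\right) \left(-34\right) = 510$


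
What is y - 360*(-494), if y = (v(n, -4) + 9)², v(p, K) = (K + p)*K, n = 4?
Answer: 177921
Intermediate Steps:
v(p, K) = K*(K + p)
y = 81 (y = (-4*(-4 + 4) + 9)² = (-4*0 + 9)² = (0 + 9)² = 9² = 81)
y - 360*(-494) = 81 - 360*(-494) = 81 + 177840 = 177921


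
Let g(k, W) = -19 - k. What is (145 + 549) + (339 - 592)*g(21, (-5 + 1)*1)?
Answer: 10814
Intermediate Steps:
(145 + 549) + (339 - 592)*g(21, (-5 + 1)*1) = (145 + 549) + (339 - 592)*(-19 - 1*21) = 694 - 253*(-19 - 21) = 694 - 253*(-40) = 694 + 10120 = 10814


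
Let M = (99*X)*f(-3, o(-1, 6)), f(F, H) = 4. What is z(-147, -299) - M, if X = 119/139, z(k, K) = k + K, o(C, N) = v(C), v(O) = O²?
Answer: -109118/139 ≈ -785.02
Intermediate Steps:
o(C, N) = C²
z(k, K) = K + k
X = 119/139 (X = 119*(1/139) = 119/139 ≈ 0.85612)
M = 47124/139 (M = (99*(119/139))*4 = (11781/139)*4 = 47124/139 ≈ 339.02)
z(-147, -299) - M = (-299 - 147) - 1*47124/139 = -446 - 47124/139 = -109118/139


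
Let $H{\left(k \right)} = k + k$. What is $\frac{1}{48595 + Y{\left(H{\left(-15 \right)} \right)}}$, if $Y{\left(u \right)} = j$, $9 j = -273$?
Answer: $\frac{3}{145694} \approx 2.0591 \cdot 10^{-5}$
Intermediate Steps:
$j = - \frac{91}{3}$ ($j = \frac{1}{9} \left(-273\right) = - \frac{91}{3} \approx -30.333$)
$H{\left(k \right)} = 2 k$
$Y{\left(u \right)} = - \frac{91}{3}$
$\frac{1}{48595 + Y{\left(H{\left(-15 \right)} \right)}} = \frac{1}{48595 - \frac{91}{3}} = \frac{1}{\frac{145694}{3}} = \frac{3}{145694}$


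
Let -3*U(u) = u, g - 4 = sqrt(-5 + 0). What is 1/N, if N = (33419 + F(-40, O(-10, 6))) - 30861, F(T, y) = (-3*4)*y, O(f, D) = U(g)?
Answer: 1287/3312778 - I*sqrt(5)/1656389 ≈ 0.0003885 - 1.35e-6*I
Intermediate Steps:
g = 4 + I*sqrt(5) (g = 4 + sqrt(-5 + 0) = 4 + sqrt(-5) = 4 + I*sqrt(5) ≈ 4.0 + 2.2361*I)
U(u) = -u/3
O(f, D) = -4/3 - I*sqrt(5)/3 (O(f, D) = -(4 + I*sqrt(5))/3 = -4/3 - I*sqrt(5)/3)
F(T, y) = -12*y
N = 2574 + 4*I*sqrt(5) (N = (33419 - 12*(-4/3 - I*sqrt(5)/3)) - 30861 = (33419 + (16 + 4*I*sqrt(5))) - 30861 = (33435 + 4*I*sqrt(5)) - 30861 = 2574 + 4*I*sqrt(5) ≈ 2574.0 + 8.9443*I)
1/N = 1/(2574 + 4*I*sqrt(5))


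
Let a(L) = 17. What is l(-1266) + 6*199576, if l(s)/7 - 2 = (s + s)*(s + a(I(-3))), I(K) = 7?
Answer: 23334746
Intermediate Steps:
l(s) = 14 + 14*s*(17 + s) (l(s) = 14 + 7*((s + s)*(s + 17)) = 14 + 7*((2*s)*(17 + s)) = 14 + 7*(2*s*(17 + s)) = 14 + 14*s*(17 + s))
l(-1266) + 6*199576 = (14 + 14*(-1266)² + 238*(-1266)) + 6*199576 = (14 + 14*1602756 - 301308) + 1197456 = (14 + 22438584 - 301308) + 1197456 = 22137290 + 1197456 = 23334746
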